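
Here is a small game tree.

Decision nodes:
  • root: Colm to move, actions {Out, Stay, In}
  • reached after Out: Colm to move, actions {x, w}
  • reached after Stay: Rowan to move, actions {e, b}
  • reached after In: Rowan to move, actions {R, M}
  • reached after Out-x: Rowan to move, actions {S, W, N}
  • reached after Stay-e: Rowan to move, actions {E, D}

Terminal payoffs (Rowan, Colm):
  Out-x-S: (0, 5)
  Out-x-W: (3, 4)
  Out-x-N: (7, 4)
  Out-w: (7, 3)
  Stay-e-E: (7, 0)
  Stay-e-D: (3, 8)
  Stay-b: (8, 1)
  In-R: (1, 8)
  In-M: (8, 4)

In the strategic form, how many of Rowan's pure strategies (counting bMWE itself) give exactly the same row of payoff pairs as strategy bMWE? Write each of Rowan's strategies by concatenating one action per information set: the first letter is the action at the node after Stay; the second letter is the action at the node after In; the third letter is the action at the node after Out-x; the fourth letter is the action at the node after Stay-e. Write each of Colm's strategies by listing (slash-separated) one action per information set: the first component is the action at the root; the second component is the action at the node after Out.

2

Row for bMWE (columns Out/x, Out/w, Stay/x, Stay/w, In/x, In/w): (3,4) (7,3) (8,1) (8,1) (8,4) (8,4).
Under bMWE, Rowan's choice at the node after Stay-e can never be reached regardless of what Colm does, so varying those choices leaves every outcome unchanged.
Holding the reachable choices fixed and varying the unreachable one freely already gives 2 equivalent strategies.
No other strategy reproduces this row, so those 2 are the full class: bMWE, bMWD.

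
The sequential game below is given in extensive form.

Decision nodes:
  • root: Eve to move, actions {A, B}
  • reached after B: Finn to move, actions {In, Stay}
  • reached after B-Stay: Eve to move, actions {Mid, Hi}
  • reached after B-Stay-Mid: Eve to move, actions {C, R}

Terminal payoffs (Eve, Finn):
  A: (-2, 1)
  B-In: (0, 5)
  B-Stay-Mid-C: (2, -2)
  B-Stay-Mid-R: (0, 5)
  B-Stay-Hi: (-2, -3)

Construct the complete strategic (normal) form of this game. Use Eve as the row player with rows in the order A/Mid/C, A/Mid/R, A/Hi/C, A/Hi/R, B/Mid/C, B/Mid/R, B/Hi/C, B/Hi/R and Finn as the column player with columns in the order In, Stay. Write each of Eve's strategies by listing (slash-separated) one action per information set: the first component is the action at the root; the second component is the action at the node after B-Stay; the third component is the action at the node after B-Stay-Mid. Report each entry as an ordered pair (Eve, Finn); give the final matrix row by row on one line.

A/Mid/C: (-2,1) (-2,1) | A/Mid/R: (-2,1) (-2,1) | A/Hi/C: (-2,1) (-2,1) | A/Hi/R: (-2,1) (-2,1) | B/Mid/C: (0,5) (2,-2) | B/Mid/R: (0,5) (0,5) | B/Hi/C: (0,5) (-2,-3) | B/Hi/R: (0,5) (-2,-3)

              In     Stay
A/Mid/C   (-2,1)   (-2,1)
A/Mid/R   (-2,1)   (-2,1)
 A/Hi/C   (-2,1)   (-2,1)
 A/Hi/R   (-2,1)   (-2,1)
B/Mid/C    (0,5)   (2,-2)
B/Mid/R    (0,5)    (0,5)
 B/Hi/C    (0,5)  (-2,-3)
 B/Hi/R    (0,5)  (-2,-3)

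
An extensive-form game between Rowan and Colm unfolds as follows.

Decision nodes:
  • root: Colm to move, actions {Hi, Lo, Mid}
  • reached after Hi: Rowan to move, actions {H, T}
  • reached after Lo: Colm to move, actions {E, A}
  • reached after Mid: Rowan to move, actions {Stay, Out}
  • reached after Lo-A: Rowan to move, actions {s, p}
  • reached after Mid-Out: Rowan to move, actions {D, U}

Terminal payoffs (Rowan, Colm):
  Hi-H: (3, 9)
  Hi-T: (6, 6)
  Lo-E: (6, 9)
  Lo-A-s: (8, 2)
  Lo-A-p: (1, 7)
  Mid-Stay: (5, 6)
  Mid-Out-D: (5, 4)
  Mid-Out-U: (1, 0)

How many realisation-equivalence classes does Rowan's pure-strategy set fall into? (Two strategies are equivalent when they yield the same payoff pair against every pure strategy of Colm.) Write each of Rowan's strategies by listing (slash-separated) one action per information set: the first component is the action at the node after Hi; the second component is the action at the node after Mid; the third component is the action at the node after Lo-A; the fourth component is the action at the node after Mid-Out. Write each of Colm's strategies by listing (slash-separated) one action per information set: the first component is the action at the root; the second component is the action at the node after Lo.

Rowan has 16 pure strategies: H/Stay/s/D, H/Stay/s/U, H/Stay/p/D, H/Stay/p/U, H/Out/s/D, H/Out/s/U, H/Out/p/D, H/Out/p/U, T/Stay/s/D, T/Stay/s/U, T/Stay/p/D, T/Stay/p/U, T/Out/s/D, T/Out/s/U, T/Out/p/D, T/Out/p/U. Columns: Hi/E, Hi/A, Lo/E, Lo/A, Mid/E, Mid/A.
{H/Stay/s/D, H/Stay/s/U} → row (3,9) (3,9) (6,9) (8,2) (5,6) (5,6)
{H/Stay/p/D, H/Stay/p/U} → row (3,9) (3,9) (6,9) (1,7) (5,6) (5,6)
{H/Out/s/D} → row (3,9) (3,9) (6,9) (8,2) (5,4) (5,4)
{H/Out/s/U} → row (3,9) (3,9) (6,9) (8,2) (1,0) (1,0)
{H/Out/p/D} → row (3,9) (3,9) (6,9) (1,7) (5,4) (5,4)
{H/Out/p/U} → row (3,9) (3,9) (6,9) (1,7) (1,0) (1,0)
{T/Stay/s/D, T/Stay/s/U} → row (6,6) (6,6) (6,9) (8,2) (5,6) (5,6)
{T/Stay/p/D, T/Stay/p/U} → row (6,6) (6,6) (6,9) (1,7) (5,6) (5,6)
{T/Out/s/D} → row (6,6) (6,6) (6,9) (8,2) (5,4) (5,4)
{T/Out/s/U} → row (6,6) (6,6) (6,9) (8,2) (1,0) (1,0)
{T/Out/p/D} → row (6,6) (6,6) (6,9) (1,7) (5,4) (5,4)
{T/Out/p/U} → row (6,6) (6,6) (6,9) (1,7) (1,0) (1,0)
That's 12 distinct rows out of 16 strategies.

12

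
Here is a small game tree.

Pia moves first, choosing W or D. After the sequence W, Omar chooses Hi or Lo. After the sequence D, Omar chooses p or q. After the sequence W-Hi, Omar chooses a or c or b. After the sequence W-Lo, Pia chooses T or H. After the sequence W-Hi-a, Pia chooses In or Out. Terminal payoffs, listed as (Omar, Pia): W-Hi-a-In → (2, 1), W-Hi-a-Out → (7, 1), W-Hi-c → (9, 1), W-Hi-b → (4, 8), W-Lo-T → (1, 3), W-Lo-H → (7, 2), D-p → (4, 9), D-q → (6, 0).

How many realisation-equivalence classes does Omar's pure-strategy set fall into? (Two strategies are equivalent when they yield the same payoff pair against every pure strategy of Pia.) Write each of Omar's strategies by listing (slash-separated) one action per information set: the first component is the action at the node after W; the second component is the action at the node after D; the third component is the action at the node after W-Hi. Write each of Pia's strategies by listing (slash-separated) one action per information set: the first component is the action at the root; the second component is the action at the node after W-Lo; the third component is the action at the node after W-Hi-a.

Omar has 12 pure strategies: Hi/p/a, Hi/p/c, Hi/p/b, Hi/q/a, Hi/q/c, Hi/q/b, Lo/p/a, Lo/p/c, Lo/p/b, Lo/q/a, Lo/q/c, Lo/q/b. Columns: W/T/In, W/T/Out, W/H/In, W/H/Out, D/T/In, D/T/Out, D/H/In, D/H/Out.
{Hi/p/a} → row (2,1) (7,1) (2,1) (7,1) (4,9) (4,9) (4,9) (4,9)
{Hi/p/c} → row (9,1) (9,1) (9,1) (9,1) (4,9) (4,9) (4,9) (4,9)
{Hi/p/b} → row (4,8) (4,8) (4,8) (4,8) (4,9) (4,9) (4,9) (4,9)
{Hi/q/a} → row (2,1) (7,1) (2,1) (7,1) (6,0) (6,0) (6,0) (6,0)
{Hi/q/c} → row (9,1) (9,1) (9,1) (9,1) (6,0) (6,0) (6,0) (6,0)
{Hi/q/b} → row (4,8) (4,8) (4,8) (4,8) (6,0) (6,0) (6,0) (6,0)
{Lo/p/a, Lo/p/c, Lo/p/b} → row (1,3) (1,3) (7,2) (7,2) (4,9) (4,9) (4,9) (4,9)
{Lo/q/a, Lo/q/c, Lo/q/b} → row (1,3) (1,3) (7,2) (7,2) (6,0) (6,0) (6,0) (6,0)
That's 8 distinct rows out of 12 strategies.

8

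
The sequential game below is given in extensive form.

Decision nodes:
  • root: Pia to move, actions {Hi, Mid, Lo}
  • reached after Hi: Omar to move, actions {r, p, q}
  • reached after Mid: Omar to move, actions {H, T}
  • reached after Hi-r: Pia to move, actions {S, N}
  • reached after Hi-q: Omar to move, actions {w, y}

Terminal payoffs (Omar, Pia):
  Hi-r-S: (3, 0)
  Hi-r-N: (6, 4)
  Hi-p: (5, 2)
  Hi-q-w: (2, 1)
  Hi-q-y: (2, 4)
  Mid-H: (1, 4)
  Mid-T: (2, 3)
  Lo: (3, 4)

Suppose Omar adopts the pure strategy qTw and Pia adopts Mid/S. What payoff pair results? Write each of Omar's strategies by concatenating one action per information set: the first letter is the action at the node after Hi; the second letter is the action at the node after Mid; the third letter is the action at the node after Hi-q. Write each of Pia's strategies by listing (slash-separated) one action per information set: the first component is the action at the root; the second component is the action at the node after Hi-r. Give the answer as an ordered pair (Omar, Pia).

Trace the play path from the root:
  Pia plays Mid
  Omar plays T at [Mid]
→ terminal payoff (2, 3).
(Omar's choice at the node after Hi is never reached on this path, so it doesn't affect the outcome.)

(2, 3)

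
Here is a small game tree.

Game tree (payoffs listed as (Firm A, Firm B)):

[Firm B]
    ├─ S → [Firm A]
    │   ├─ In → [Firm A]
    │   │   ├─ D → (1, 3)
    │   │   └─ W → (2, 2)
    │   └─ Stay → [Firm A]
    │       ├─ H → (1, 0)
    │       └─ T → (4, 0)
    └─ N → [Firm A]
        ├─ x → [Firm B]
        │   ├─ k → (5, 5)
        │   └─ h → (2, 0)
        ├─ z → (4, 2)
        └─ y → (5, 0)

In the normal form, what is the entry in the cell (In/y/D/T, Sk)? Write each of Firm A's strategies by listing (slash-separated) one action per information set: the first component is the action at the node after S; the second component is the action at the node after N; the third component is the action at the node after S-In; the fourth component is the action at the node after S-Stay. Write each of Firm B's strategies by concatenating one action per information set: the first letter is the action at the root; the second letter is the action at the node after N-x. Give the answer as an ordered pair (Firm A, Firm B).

(1, 3)

Trace the play path from the root:
  Firm B plays S
  Firm A plays In at [S]
  Firm A plays D at [S-In]
→ terminal payoff (1, 3).
(Firm A's choice at the node after N is never reached on this path, so it doesn't affect the outcome.)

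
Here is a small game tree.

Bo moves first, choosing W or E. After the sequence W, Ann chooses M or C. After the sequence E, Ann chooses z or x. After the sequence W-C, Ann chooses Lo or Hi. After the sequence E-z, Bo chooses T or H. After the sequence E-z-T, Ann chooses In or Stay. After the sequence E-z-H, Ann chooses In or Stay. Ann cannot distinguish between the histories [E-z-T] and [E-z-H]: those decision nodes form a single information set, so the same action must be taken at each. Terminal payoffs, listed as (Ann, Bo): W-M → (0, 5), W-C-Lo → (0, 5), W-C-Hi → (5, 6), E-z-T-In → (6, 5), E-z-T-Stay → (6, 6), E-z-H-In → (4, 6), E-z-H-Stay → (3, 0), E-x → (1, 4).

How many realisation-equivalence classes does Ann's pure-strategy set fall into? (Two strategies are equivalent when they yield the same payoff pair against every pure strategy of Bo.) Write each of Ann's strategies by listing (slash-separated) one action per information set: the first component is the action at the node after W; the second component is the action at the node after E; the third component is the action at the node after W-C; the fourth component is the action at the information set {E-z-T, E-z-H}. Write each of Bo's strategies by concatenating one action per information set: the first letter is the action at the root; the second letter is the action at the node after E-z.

Ann has 16 pure strategies: M/z/Lo/In, M/z/Lo/Stay, M/z/Hi/In, M/z/Hi/Stay, M/x/Lo/In, M/x/Lo/Stay, M/x/Hi/In, M/x/Hi/Stay, C/z/Lo/In, C/z/Lo/Stay, C/z/Hi/In, C/z/Hi/Stay, C/x/Lo/In, C/x/Lo/Stay, C/x/Hi/In, C/x/Hi/Stay. Columns: WT, WH, ET, EH.
{M/z/Lo/In, M/z/Hi/In, C/z/Lo/In} → row (0,5) (0,5) (6,5) (4,6)
{M/z/Lo/Stay, M/z/Hi/Stay, C/z/Lo/Stay} → row (0,5) (0,5) (6,6) (3,0)
{M/x/Lo/In, M/x/Lo/Stay, M/x/Hi/In, M/x/Hi/Stay, C/x/Lo/In, C/x/Lo/Stay} → row (0,5) (0,5) (1,4) (1,4)
{C/z/Hi/In} → row (5,6) (5,6) (6,5) (4,6)
{C/z/Hi/Stay} → row (5,6) (5,6) (6,6) (3,0)
{C/x/Hi/In, C/x/Hi/Stay} → row (5,6) (5,6) (1,4) (1,4)
That's 6 distinct rows out of 16 strategies.

6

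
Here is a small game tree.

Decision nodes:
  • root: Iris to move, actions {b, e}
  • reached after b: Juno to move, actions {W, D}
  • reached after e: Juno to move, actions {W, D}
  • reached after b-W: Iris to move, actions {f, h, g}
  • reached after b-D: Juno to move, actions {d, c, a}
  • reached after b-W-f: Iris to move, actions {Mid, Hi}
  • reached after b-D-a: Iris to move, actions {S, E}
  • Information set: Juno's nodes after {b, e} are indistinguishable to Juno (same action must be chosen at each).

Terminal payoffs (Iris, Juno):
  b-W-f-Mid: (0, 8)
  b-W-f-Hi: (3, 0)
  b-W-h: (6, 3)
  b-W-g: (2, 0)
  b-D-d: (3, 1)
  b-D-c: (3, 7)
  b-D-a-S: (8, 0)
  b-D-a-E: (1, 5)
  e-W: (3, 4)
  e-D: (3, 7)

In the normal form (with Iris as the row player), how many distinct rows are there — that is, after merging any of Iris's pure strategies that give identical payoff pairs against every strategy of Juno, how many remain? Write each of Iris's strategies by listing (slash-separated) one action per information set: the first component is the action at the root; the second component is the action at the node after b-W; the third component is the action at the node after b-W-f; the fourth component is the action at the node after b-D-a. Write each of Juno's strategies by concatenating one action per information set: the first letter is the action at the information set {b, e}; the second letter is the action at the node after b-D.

Iris has 24 pure strategies: b/f/Mid/S, b/f/Mid/E, b/f/Hi/S, b/f/Hi/E, b/h/Mid/S, b/h/Mid/E, b/h/Hi/S, b/h/Hi/E, b/g/Mid/S, b/g/Mid/E, b/g/Hi/S, b/g/Hi/E, e/f/Mid/S, e/f/Mid/E, e/f/Hi/S, e/f/Hi/E, e/h/Mid/S, e/h/Mid/E, e/h/Hi/S, e/h/Hi/E, e/g/Mid/S, e/g/Mid/E, e/g/Hi/S, e/g/Hi/E. Columns: Wd, Wc, Wa, Dd, Dc, Da.
{b/f/Mid/S} → row (0,8) (0,8) (0,8) (3,1) (3,7) (8,0)
{b/f/Mid/E} → row (0,8) (0,8) (0,8) (3,1) (3,7) (1,5)
{b/f/Hi/S} → row (3,0) (3,0) (3,0) (3,1) (3,7) (8,0)
{b/f/Hi/E} → row (3,0) (3,0) (3,0) (3,1) (3,7) (1,5)
{b/h/Mid/S, b/h/Hi/S} → row (6,3) (6,3) (6,3) (3,1) (3,7) (8,0)
{b/h/Mid/E, b/h/Hi/E} → row (6,3) (6,3) (6,3) (3,1) (3,7) (1,5)
{b/g/Mid/S, b/g/Hi/S} → row (2,0) (2,0) (2,0) (3,1) (3,7) (8,0)
{b/g/Mid/E, b/g/Hi/E} → row (2,0) (2,0) (2,0) (3,1) (3,7) (1,5)
{e/f/Mid/S, e/f/Mid/E, e/f/Hi/S, e/f/Hi/E, e/h/Mid/S, e/h/Mid/E, e/h/Hi/S, e/h/Hi/E, e/g/Mid/S, e/g/Mid/E, e/g/Hi/S, e/g/Hi/E} → row (3,4) (3,4) (3,4) (3,7) (3,7) (3,7)
That's 9 distinct rows out of 24 strategies.

9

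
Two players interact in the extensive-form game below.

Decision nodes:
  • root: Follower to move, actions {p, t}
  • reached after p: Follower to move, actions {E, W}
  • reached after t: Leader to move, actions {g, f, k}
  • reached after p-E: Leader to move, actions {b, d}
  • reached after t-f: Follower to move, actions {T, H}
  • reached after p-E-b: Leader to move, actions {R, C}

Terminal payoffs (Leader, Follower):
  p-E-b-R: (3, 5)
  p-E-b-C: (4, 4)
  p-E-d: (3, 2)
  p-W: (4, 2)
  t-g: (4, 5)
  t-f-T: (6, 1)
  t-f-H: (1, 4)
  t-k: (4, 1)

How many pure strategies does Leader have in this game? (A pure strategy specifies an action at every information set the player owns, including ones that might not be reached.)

12

Leader owns the node after t with actions {g, f, k} — three choices.
Leader owns the node after p-E with actions {b, d} — two choices.
Leader owns the node after p-E-b with actions {R, C} — two choices.
A pure strategy fixes one action at each information set independently, so the count is the product 3 × 2 × 2 = 12.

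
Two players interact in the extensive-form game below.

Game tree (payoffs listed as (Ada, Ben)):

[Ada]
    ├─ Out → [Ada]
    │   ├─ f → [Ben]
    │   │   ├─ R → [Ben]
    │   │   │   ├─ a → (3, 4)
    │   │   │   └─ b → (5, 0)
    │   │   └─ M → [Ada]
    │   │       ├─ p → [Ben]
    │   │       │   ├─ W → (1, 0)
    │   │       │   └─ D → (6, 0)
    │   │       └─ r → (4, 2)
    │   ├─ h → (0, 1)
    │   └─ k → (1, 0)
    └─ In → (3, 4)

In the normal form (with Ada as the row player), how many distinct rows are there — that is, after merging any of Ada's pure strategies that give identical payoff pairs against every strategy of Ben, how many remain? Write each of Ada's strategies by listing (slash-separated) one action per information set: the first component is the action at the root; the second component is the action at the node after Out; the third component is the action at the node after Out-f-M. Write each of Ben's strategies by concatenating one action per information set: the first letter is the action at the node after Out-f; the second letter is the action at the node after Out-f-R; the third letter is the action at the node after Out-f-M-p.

Ada has 12 pure strategies: Out/f/p, Out/f/r, Out/h/p, Out/h/r, Out/k/p, Out/k/r, In/f/p, In/f/r, In/h/p, In/h/r, In/k/p, In/k/r. Columns: RaW, RaD, RbW, RbD, MaW, MaD, MbW, MbD.
{Out/f/p} → row (3,4) (3,4) (5,0) (5,0) (1,0) (6,0) (1,0) (6,0)
{Out/f/r} → row (3,4) (3,4) (5,0) (5,0) (4,2) (4,2) (4,2) (4,2)
{Out/h/p, Out/h/r} → row (0,1) (0,1) (0,1) (0,1) (0,1) (0,1) (0,1) (0,1)
{Out/k/p, Out/k/r} → row (1,0) (1,0) (1,0) (1,0) (1,0) (1,0) (1,0) (1,0)
{In/f/p, In/f/r, In/h/p, In/h/r, In/k/p, In/k/r} → row (3,4) (3,4) (3,4) (3,4) (3,4) (3,4) (3,4) (3,4)
That's 5 distinct rows out of 12 strategies.

5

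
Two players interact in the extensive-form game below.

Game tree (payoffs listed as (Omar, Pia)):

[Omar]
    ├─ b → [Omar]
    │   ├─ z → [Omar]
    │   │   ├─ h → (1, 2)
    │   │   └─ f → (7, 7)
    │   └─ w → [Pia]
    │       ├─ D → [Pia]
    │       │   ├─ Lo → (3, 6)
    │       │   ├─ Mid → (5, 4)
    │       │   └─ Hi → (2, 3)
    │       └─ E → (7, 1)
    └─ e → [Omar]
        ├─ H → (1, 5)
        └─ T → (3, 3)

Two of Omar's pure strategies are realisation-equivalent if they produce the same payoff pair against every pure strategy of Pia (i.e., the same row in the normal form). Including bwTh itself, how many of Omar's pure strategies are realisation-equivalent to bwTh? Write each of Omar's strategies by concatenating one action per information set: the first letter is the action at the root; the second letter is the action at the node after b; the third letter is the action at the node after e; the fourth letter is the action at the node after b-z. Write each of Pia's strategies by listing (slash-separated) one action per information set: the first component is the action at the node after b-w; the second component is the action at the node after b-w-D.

Row for bwTh (columns D/Lo, D/Mid, D/Hi, E/Lo, E/Mid, E/Hi): (3,6) (5,4) (2,3) (7,1) (7,1) (7,1).
Under bwTh, Omar's choice at the node after e and at the node after b-z can never be reached regardless of what Pia does, so varying those choices leaves every outcome unchanged.
Holding the reachable choices fixed and varying the unreachable ones freely already gives 2 × 2 = 4 equivalent strategies.
No other strategy reproduces this row, so those 4 are the full class: bwHh, bwHf, bwTh, bwTf.

4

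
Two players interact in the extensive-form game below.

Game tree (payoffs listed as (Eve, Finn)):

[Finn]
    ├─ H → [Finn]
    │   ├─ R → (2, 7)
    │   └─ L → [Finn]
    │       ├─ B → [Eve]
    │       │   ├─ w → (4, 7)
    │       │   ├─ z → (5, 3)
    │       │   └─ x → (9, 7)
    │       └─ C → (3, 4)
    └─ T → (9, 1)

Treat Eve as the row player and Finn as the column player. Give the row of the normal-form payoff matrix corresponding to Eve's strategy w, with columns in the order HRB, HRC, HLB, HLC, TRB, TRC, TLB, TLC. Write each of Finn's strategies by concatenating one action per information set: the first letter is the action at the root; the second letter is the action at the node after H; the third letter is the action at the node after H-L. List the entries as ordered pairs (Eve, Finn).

vs HRB: Finn plays H → Finn plays R at [H] → (2, 7)
vs HRC: Finn plays H → Finn plays R at [H] → (2, 7)
vs HLB: Finn plays H → Finn plays L at [H] → Finn plays B at [H-L] → Eve plays w at [H-L-B] → (4, 7)
vs HLC: Finn plays H → Finn plays L at [H] → Finn plays C at [H-L] → (3, 4)
vs TRB: Finn plays T → (9, 1)
vs TRC: Finn plays T → (9, 1)
vs TLB: Finn plays T → (9, 1)
vs TLC: Finn plays T → (9, 1)

(2,7) (2,7) (4,7) (3,4) (9,1) (9,1) (9,1) (9,1)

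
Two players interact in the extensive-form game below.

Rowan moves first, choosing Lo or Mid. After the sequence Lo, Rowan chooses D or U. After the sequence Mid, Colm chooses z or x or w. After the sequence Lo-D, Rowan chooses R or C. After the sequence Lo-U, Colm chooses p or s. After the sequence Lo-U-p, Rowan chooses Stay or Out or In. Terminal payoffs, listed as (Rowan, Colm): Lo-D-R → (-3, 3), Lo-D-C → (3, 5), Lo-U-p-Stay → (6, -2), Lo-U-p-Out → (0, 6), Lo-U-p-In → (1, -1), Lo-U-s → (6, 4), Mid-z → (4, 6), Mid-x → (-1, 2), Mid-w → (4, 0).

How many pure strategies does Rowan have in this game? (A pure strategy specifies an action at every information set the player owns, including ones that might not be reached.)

Rowan owns the root with actions {Lo, Mid} — two choices.
Rowan owns the node after Lo with actions {D, U} — two choices.
Rowan owns the node after Lo-D with actions {R, C} — two choices.
Rowan owns the node after Lo-U-p with actions {Stay, Out, In} — three choices.
A pure strategy fixes one action at each information set independently, so the count is the product 2 × 2 × 2 × 3 = 24.
(For reference, Colm has 6 pure strategies, giving a 24×6 normal-form matrix.)

24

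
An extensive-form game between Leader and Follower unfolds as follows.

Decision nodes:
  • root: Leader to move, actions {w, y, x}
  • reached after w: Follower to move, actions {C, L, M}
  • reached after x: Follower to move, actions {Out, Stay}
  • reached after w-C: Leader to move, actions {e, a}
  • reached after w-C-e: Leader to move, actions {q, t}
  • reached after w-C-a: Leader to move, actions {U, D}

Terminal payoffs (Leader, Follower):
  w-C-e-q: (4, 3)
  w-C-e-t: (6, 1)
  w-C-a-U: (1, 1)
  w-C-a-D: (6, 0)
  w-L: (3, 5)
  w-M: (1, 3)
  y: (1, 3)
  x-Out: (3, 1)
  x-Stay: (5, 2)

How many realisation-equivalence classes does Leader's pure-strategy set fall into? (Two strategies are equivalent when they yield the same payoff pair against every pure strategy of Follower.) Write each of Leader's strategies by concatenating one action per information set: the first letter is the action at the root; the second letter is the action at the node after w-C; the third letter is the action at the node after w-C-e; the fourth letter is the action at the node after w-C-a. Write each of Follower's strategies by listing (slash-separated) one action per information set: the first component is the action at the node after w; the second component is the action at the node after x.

Leader has 24 pure strategies: weqU, weqD, wetU, wetD, waqU, waqD, watU, watD, yeqU, yeqD, yetU, yetD, yaqU, yaqD, yatU, yatD, xeqU, xeqD, xetU, xetD, xaqU, xaqD, xatU, xatD. Columns: C/Out, C/Stay, L/Out, L/Stay, M/Out, M/Stay.
{weqU, weqD} → row (4,3) (4,3) (3,5) (3,5) (1,3) (1,3)
{wetU, wetD} → row (6,1) (6,1) (3,5) (3,5) (1,3) (1,3)
{waqU, watU} → row (1,1) (1,1) (3,5) (3,5) (1,3) (1,3)
{waqD, watD} → row (6,0) (6,0) (3,5) (3,5) (1,3) (1,3)
{yeqU, yeqD, yetU, yetD, yaqU, yaqD, yatU, yatD} → row (1,3) (1,3) (1,3) (1,3) (1,3) (1,3)
{xeqU, xeqD, xetU, xetD, xaqU, xaqD, xatU, xatD} → row (3,1) (5,2) (3,1) (5,2) (3,1) (5,2)
That's 6 distinct rows out of 24 strategies.

6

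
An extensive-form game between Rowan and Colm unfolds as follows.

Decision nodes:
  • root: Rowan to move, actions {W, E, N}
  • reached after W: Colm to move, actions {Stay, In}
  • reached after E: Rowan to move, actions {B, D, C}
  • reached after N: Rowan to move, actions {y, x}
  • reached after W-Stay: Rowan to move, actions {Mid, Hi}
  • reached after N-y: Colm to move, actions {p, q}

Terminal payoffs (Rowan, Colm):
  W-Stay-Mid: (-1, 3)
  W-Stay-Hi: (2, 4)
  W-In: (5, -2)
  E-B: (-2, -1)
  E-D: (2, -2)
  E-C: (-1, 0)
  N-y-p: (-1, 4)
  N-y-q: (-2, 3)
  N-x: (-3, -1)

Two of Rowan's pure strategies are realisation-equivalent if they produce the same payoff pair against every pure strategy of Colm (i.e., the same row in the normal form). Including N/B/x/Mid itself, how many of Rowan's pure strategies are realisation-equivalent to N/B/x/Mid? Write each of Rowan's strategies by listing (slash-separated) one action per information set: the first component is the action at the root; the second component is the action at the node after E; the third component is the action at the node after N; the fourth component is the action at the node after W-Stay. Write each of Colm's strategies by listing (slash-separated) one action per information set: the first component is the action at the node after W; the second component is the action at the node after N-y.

6

Row for N/B/x/Mid (columns Stay/p, Stay/q, In/p, In/q): (-3,-1) (-3,-1) (-3,-1) (-3,-1).
Under N/B/x/Mid, Rowan's choice at the node after E and at the node after W-Stay can never be reached regardless of what Colm does, so varying those choices leaves every outcome unchanged.
Holding the reachable choices fixed and varying the unreachable ones freely already gives 3 × 2 = 6 equivalent strategies.
No other strategy reproduces this row, so those 6 are the full class: N/B/x/Mid, N/B/x/Hi, N/D/x/Mid, N/D/x/Hi, N/C/x/Mid, N/C/x/Hi.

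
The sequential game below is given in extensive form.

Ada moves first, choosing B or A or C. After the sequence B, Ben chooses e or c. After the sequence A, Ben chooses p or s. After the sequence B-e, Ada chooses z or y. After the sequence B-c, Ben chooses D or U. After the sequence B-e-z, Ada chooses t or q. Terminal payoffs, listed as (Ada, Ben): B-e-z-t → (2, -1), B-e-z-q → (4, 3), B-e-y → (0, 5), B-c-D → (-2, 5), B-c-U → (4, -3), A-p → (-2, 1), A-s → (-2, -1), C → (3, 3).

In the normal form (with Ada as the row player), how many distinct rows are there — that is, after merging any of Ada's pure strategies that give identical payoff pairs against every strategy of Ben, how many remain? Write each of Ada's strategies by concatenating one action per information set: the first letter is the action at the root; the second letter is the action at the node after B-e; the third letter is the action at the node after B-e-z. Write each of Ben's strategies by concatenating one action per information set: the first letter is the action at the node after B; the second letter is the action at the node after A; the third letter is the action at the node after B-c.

Ada has 12 pure strategies: Bzt, Bzq, Byt, Byq, Azt, Azq, Ayt, Ayq, Czt, Czq, Cyt, Cyq. Columns: epD, epU, esD, esU, cpD, cpU, csD, csU.
{Bzt} → row (2,-1) (2,-1) (2,-1) (2,-1) (-2,5) (4,-3) (-2,5) (4,-3)
{Bzq} → row (4,3) (4,3) (4,3) (4,3) (-2,5) (4,-3) (-2,5) (4,-3)
{Byt, Byq} → row (0,5) (0,5) (0,5) (0,5) (-2,5) (4,-3) (-2,5) (4,-3)
{Azt, Azq, Ayt, Ayq} → row (-2,1) (-2,1) (-2,-1) (-2,-1) (-2,1) (-2,1) (-2,-1) (-2,-1)
{Czt, Czq, Cyt, Cyq} → row (3,3) (3,3) (3,3) (3,3) (3,3) (3,3) (3,3) (3,3)
That's 5 distinct rows out of 12 strategies.

5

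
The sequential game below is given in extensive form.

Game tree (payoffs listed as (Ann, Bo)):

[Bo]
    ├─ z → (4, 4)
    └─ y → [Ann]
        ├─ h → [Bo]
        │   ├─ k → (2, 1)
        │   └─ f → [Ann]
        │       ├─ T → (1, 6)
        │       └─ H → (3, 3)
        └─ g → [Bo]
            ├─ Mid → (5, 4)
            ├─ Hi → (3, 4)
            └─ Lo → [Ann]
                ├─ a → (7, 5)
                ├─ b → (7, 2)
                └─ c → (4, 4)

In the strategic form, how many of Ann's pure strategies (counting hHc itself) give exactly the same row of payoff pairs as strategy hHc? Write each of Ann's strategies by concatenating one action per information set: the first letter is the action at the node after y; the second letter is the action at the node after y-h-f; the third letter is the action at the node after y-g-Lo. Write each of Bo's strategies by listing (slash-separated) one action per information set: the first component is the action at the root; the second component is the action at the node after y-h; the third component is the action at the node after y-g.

Row for hHc (columns z/k/Mid, z/k/Hi, z/k/Lo, z/f/Mid, z/f/Hi, z/f/Lo, y/k/Mid, y/k/Hi, y/k/Lo, y/f/Mid, y/f/Hi, y/f/Lo): (4,4) (4,4) (4,4) (4,4) (4,4) (4,4) (2,1) (2,1) (2,1) (3,3) (3,3) (3,3).
Under hHc, Ann's choice at the node after y-g-Lo can never be reached regardless of what Bo does, so varying those choices leaves every outcome unchanged.
Holding the reachable choices fixed and varying the unreachable one freely already gives 3 equivalent strategies.
No other strategy reproduces this row, so those 3 are the full class: hHa, hHb, hHc.

3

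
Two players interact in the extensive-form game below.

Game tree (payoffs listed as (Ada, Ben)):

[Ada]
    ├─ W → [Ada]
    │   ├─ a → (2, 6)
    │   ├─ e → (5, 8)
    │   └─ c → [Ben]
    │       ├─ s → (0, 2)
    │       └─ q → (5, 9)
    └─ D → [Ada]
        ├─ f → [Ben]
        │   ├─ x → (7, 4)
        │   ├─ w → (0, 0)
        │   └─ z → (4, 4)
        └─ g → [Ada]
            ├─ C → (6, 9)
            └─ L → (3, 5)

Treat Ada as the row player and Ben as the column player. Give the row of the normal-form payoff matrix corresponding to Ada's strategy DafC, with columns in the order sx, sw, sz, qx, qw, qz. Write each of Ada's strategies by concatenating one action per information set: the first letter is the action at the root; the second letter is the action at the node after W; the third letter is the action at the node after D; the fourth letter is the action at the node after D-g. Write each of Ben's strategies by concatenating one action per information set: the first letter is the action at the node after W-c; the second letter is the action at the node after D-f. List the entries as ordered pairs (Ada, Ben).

vs sx: Ada plays D → Ada plays f at [D] → Ben plays x at [D-f] → (7, 4)
vs sw: Ada plays D → Ada plays f at [D] → Ben plays w at [D-f] → (0, 0)
vs sz: Ada plays D → Ada plays f at [D] → Ben plays z at [D-f] → (4, 4)
vs qx: Ada plays D → Ada plays f at [D] → Ben plays x at [D-f] → (7, 4)
vs qw: Ada plays D → Ada plays f at [D] → Ben plays w at [D-f] → (0, 0)
vs qz: Ada plays D → Ada plays f at [D] → Ben plays z at [D-f] → (4, 4)

(7,4) (0,0) (4,4) (7,4) (0,0) (4,4)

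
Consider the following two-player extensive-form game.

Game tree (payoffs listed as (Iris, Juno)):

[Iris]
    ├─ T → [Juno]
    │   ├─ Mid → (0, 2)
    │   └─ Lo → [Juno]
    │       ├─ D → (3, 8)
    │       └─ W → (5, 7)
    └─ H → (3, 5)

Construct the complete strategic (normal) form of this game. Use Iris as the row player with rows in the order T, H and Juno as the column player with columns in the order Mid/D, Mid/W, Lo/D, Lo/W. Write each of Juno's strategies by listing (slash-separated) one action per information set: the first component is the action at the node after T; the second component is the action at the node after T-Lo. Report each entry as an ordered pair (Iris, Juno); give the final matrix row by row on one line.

Row T: Mid/D→(0,2), Mid/W→(0,2), Lo/D→(3,8), Lo/W→(5,7)
Row H: Mid/D→(3,5), Mid/W→(3,5), Lo/D→(3,5), Lo/W→(3,5)

T: (0,2) (0,2) (3,8) (5,7) | H: (3,5) (3,5) (3,5) (3,5)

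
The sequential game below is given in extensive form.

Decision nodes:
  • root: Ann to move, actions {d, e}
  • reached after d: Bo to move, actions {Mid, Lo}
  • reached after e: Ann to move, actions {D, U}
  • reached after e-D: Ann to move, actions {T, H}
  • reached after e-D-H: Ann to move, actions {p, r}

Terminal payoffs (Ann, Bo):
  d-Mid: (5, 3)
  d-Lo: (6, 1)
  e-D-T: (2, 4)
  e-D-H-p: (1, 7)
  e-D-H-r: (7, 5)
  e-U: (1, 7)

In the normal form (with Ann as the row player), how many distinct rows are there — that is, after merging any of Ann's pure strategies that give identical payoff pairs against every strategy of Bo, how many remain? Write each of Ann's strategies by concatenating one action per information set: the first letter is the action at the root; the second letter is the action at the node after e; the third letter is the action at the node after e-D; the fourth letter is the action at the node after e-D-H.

4

Ann has 16 pure strategies: dDTp, dDTr, dDHp, dDHr, dUTp, dUTr, dUHp, dUHr, eDTp, eDTr, eDHp, eDHr, eUTp, eUTr, eUHp, eUHr. Columns: Mid, Lo.
{dDTp, dDTr, dDHp, dDHr, dUTp, dUTr, dUHp, dUHr} → row (5,3) (6,1)
{eDTp, eDTr} → row (2,4) (2,4)
{eDHp, eUTp, eUTr, eUHp, eUHr} → row (1,7) (1,7)
{eDHr} → row (7,5) (7,5)
That's 4 distinct rows out of 16 strategies.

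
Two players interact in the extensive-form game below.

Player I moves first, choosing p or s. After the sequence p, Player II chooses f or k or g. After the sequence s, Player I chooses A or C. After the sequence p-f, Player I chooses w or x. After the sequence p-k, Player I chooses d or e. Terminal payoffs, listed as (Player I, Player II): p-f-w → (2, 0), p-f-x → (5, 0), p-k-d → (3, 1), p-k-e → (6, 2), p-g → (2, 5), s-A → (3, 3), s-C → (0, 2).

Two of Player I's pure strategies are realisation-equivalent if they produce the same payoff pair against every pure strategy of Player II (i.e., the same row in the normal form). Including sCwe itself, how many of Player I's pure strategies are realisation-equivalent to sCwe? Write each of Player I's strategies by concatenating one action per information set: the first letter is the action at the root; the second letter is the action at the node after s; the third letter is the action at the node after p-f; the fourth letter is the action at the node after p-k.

Row for sCwe (columns f, k, g): (0,2) (0,2) (0,2).
Under sCwe, Player I's choice at the node after p-f and at the node after p-k can never be reached regardless of what Player II does, so varying those choices leaves every outcome unchanged.
Holding the reachable choices fixed and varying the unreachable ones freely already gives 2 × 2 = 4 equivalent strategies.
No other strategy reproduces this row, so those 4 are the full class: sCwd, sCwe, sCxd, sCxe.

4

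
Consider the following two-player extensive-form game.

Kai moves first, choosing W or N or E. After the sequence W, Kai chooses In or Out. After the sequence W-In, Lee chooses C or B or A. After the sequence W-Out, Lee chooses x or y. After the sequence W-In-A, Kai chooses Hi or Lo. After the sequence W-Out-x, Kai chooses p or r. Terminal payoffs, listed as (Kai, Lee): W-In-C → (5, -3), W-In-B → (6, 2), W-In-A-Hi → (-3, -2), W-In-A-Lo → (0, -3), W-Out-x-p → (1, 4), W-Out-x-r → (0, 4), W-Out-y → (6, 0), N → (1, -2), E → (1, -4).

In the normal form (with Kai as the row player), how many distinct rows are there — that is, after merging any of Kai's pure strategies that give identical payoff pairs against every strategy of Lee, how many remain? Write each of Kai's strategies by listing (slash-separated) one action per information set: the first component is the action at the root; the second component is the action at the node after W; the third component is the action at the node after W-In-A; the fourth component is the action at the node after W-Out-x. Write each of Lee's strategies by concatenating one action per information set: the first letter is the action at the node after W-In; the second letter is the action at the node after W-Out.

6

Kai has 24 pure strategies: W/In/Hi/p, W/In/Hi/r, W/In/Lo/p, W/In/Lo/r, W/Out/Hi/p, W/Out/Hi/r, W/Out/Lo/p, W/Out/Lo/r, N/In/Hi/p, N/In/Hi/r, N/In/Lo/p, N/In/Lo/r, N/Out/Hi/p, N/Out/Hi/r, N/Out/Lo/p, N/Out/Lo/r, E/In/Hi/p, E/In/Hi/r, E/In/Lo/p, E/In/Lo/r, E/Out/Hi/p, E/Out/Hi/r, E/Out/Lo/p, E/Out/Lo/r. Columns: Cx, Cy, Bx, By, Ax, Ay.
{W/In/Hi/p, W/In/Hi/r} → row (5,-3) (5,-3) (6,2) (6,2) (-3,-2) (-3,-2)
{W/In/Lo/p, W/In/Lo/r} → row (5,-3) (5,-3) (6,2) (6,2) (0,-3) (0,-3)
{W/Out/Hi/p, W/Out/Lo/p} → row (1,4) (6,0) (1,4) (6,0) (1,4) (6,0)
{W/Out/Hi/r, W/Out/Lo/r} → row (0,4) (6,0) (0,4) (6,0) (0,4) (6,0)
{N/In/Hi/p, N/In/Hi/r, N/In/Lo/p, N/In/Lo/r, N/Out/Hi/p, N/Out/Hi/r, N/Out/Lo/p, N/Out/Lo/r} → row (1,-2) (1,-2) (1,-2) (1,-2) (1,-2) (1,-2)
{E/In/Hi/p, E/In/Hi/r, E/In/Lo/p, E/In/Lo/r, E/Out/Hi/p, E/Out/Hi/r, E/Out/Lo/p, E/Out/Lo/r} → row (1,-4) (1,-4) (1,-4) (1,-4) (1,-4) (1,-4)
That's 6 distinct rows out of 24 strategies.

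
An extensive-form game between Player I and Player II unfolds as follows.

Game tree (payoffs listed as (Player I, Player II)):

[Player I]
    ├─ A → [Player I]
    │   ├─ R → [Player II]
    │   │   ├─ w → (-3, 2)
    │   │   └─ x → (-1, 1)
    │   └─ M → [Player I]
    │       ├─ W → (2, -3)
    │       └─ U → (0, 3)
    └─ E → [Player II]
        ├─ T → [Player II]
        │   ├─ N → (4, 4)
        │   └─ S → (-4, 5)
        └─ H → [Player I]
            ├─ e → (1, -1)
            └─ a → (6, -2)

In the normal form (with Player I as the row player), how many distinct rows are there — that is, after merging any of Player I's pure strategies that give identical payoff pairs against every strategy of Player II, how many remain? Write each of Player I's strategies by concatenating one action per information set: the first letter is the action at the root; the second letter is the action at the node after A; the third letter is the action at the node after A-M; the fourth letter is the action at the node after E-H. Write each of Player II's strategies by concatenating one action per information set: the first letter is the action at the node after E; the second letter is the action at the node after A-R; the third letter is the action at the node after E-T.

5

Player I has 16 pure strategies: ARWe, ARWa, ARUe, ARUa, AMWe, AMWa, AMUe, AMUa, ERWe, ERWa, ERUe, ERUa, EMWe, EMWa, EMUe, EMUa. Columns: TwN, TwS, TxN, TxS, HwN, HwS, HxN, HxS.
{ARWe, ARWa, ARUe, ARUa} → row (-3,2) (-3,2) (-1,1) (-1,1) (-3,2) (-3,2) (-1,1) (-1,1)
{AMWe, AMWa} → row (2,-3) (2,-3) (2,-3) (2,-3) (2,-3) (2,-3) (2,-3) (2,-3)
{AMUe, AMUa} → row (0,3) (0,3) (0,3) (0,3) (0,3) (0,3) (0,3) (0,3)
{ERWe, ERUe, EMWe, EMUe} → row (4,4) (-4,5) (4,4) (-4,5) (1,-1) (1,-1) (1,-1) (1,-1)
{ERWa, ERUa, EMWa, EMUa} → row (4,4) (-4,5) (4,4) (-4,5) (6,-2) (6,-2) (6,-2) (6,-2)
That's 5 distinct rows out of 16 strategies.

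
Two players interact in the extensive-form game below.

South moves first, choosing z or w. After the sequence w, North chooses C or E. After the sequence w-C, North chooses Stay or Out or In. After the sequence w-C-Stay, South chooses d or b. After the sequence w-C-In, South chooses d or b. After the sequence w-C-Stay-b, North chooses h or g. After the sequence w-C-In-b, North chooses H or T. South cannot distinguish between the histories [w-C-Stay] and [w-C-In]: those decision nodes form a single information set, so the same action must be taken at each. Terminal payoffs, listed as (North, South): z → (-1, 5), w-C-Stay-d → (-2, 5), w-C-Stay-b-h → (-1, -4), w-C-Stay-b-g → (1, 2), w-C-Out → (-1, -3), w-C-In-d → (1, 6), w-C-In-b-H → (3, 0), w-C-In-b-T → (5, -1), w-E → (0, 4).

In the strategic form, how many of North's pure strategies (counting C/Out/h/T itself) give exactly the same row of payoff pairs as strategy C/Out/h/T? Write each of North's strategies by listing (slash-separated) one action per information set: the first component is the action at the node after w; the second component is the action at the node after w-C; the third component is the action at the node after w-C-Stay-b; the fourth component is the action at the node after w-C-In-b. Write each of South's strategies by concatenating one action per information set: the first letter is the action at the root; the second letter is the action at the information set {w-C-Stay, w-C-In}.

4

Row for C/Out/h/T (columns zd, zb, wd, wb): (-1,5) (-1,5) (-1,-3) (-1,-3).
Under C/Out/h/T, North's choice at the node after w-C-Stay-b and at the node after w-C-In-b can never be reached regardless of what South does, so varying those choices leaves every outcome unchanged.
Holding the reachable choices fixed and varying the unreachable ones freely already gives 2 × 2 = 4 equivalent strategies.
No other strategy reproduces this row, so those 4 are the full class: C/Out/h/H, C/Out/h/T, C/Out/g/H, C/Out/g/T.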